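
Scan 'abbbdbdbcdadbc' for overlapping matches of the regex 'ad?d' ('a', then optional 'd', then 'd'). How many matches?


Pattern: ad?d means 'a', then optional 'd', then 'd'.
Scanning 'abbbdbdbcdadbc' position-by-position:
  Pos 0: window 'abb' -> no
  Pos 1: window 'bbb' -> no
  Pos 2: window 'bbd' -> no
  Pos 3: window 'bdb' -> no
  Pos 4: window 'dbd' -> no
  Pos 5: window 'bdb' -> no
  Pos 6: window 'dbc' -> no
  Pos 7: window 'bcd' -> no
  Pos 8: window 'cda' -> no
  Pos 9: window 'dad' -> no
  Pos 10: window 'adb' -> MATCH
  Pos 11: window 'dbc' -> no
  Pos 12: window 'bc' -> no
  Pos 13: window 'c' -> no
Total matches: 1

1


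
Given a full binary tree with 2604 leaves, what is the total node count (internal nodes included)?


Leaf nodes (terminals): 2604
Internal nodes = n - 1 = 2604 - 1 = 2603
Total = leaves + internal = 2604 + 2603 = 5207

5207


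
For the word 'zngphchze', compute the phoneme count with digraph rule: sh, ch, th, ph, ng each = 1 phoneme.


Parsing 'zngphchze' greedily, digraphs first:
  'z' -> consonant phoneme (phonemes so far: 1)
  'ng' -> digraph (1 consonant phoneme) (phonemes so far: 2)
  'ph' -> digraph (1 consonant phoneme) (phonemes so far: 3)
  'ch' -> digraph (1 consonant phoneme) (phonemes so far: 4)
  'z' -> consonant phoneme (phonemes so far: 5)
  'e' -> vowel phoneme (phonemes so far: 6)
Total phonemes: 6

6


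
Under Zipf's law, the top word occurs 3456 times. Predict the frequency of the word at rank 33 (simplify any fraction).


Zipf's law: freq(rank) = f1 / rank
f1 = 3456, rank = 33
freq = 3456 / 33
GCD(3456, 33) = 3
Simplified: 1152/11

1152/11


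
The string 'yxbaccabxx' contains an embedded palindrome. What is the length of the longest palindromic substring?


Scanning 'yxbaccabxx' for palindromic substrings.
Substring at positions 1-8: 'xbaccabx'.
Check: reverse('xbaccabx') = 'xbaccabx' -> palindrome confirmed.
Neighbouring characters ('y' / 'x') break symmetry, so it cannot extend further.
No longer palindromic substring exists; longest length = 8

8


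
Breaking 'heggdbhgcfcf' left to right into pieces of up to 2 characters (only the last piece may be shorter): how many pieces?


'heggdbhgcfcf' has 12 characters.
Chunking with max size 2:
  Chunk 1: 'he' (positions 0-1)
  Chunk 2: 'gg' (positions 2-3)
  Chunk 3: 'db' (positions 4-5)
  Chunk 4: 'hg' (positions 6-7)
  Chunk 5: 'cf' (positions 8-9)
  Chunk 6: 'cf' (positions 10-11)
Total chunks: ceil(12 / 2) = 6

6


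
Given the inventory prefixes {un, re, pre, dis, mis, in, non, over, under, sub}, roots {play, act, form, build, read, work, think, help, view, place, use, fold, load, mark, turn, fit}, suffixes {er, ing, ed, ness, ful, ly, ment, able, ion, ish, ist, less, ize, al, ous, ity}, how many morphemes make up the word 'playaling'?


Segmenting 'playaling' against the inventory:
  'play' -> root (morpheme 1)
  'al' -> suffix (morpheme 2)
  'ing' -> suffix (morpheme 3)
Total morphemes: 3

3


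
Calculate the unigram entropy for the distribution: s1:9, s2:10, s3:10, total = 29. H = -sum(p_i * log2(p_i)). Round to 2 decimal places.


Computing entropy H = -sum(p_i * log2(p_i)):
  s1: p = 9/29 = 0.3103, -p*log2(p) = 0.5239
  s2: p = 10/29 = 0.3448, -p*log2(p) = 0.5297
  s3: p = 10/29 = 0.3448, -p*log2(p) = 0.5297
H = sum of terms = 1.5833
Rounded to 2 decimals: 1.58

1.58


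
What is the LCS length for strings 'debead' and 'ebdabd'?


DP table for LCS of 'debead' and 'ebdabd':
       e  b  d  a  b  d
    0  0  0  0  0  0  0
  d 0  0  0  1  1  1  1
  e 0  1  1  1  1  1  1
  b 0  1  2  2  2  2  2
  e 0  1  2  2  2  2  2
  a 0  1  2  2  3  3  3
  d 0  1  2  3  3  3  4
LCS: 'ebad'
LCS length = 4

4


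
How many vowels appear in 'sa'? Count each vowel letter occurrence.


Scanning each character of 'sa':
  Position 1: 's' -> consonant (running count: 0)
  Position 2: 'a' -> vowel (running count: 1)
Total vowels: 1

1


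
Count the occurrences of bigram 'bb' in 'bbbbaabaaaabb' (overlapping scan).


Scanning 'bbbbaabaaaabb' for bigram 'bb':
  Position 0: 'bb' -> MATCH
  Position 1: 'bb' -> MATCH
  Position 2: 'bb' -> MATCH
  Position 3: 'ba' -> no
  Position 4: 'aa' -> no
  Position 5: 'ab' -> no
  Position 6: 'ba' -> no
  Position 7: 'aa' -> no
  Position 8: 'aa' -> no
  Position 9: 'aa' -> no
  Position 10: 'ab' -> no
  Position 11: 'bb' -> MATCH
Total matches: 4

4


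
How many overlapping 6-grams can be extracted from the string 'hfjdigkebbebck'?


String 'hfjdigkebbebck' has length L = 14.
Number of overlapping n-grams = L - n + 1
Substituting: 14 - 6 + 1 = 9

9


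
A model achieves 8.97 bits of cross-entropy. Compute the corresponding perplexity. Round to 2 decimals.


Perplexity formula: PP = 2^H
H = 8.97
PP = 2^8.97
Decompose: 2^8.97 = 2^8 * 2^0.97
2^8 = 256, 2^0.97 ~ 1.9588406
PP ~ 256 * 1.9588406 = 501.4631936
Rounded to 2 decimals: 501.46

501.46


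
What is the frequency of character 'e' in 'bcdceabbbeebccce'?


Scanning 'bcdceabbbeebccce' for 'e':
  Position 4: 'e' -> MATCH (count: 1)
  Position 9: 'e' -> MATCH (count: 2)
  Position 10: 'e' -> MATCH (count: 3)
  Position 15: 'e' -> MATCH (count: 4)
Total occurrences of 'e': 4

4


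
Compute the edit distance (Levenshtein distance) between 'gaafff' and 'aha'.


Building DP table for s1='gaafff' (len 6) and s2='aha' (len 3):
       a  h  a
    0  1  2  3
  g 1  1  2  3
  a 2  1  2  2
  a 3  2  2  2
  f 4  3  3  3
  f 5  4  4  4
  f 6  5  5  5
Edit distance = dp[6][3] = 5

5


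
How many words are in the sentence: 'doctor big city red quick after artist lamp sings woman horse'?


Counting words by splitting on spaces:
  Word 1: 'doctor'
  Word 2: 'big'
  Word 3: 'city'
  Word 4: 'red'
  Word 5: 'quick'
  Word 6: 'after'
  Word 7: 'artist'
  Word 8: 'lamp'
  Word 9: 'sings'
  Word 10: 'woman'
  Word 11: 'horse'
Total words: 11

11


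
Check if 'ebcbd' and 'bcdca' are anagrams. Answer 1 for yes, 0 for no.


Sort characters of 'ebcbd': 'bbcde'
Sort characters of 'bcdca': 'abccd'
Sorted forms differ -> they are NOT anagrams
Result: 0

0


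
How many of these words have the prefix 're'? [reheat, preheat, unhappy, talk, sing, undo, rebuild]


Checking each word for prefix 're':
  'reheat' -> YES, starts with 're' (count: 1)
  'preheat' -> no (count: 1)
  'unhappy' -> no (count: 1)
  'talk' -> no (count: 1)
  'sing' -> no (count: 1)
  'undo' -> no (count: 1)
  'rebuild' -> YES, starts with 're' (count: 2)
Total with prefix 're': 2

2


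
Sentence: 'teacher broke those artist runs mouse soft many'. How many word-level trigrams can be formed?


Word trigrams from [8] words:
  Trigram 1: (teacher broke those)
  Trigram 2: (broke those artist)
  Trigram 3: (those artist runs)
  Trigram 4: (artist runs mouse)
  Trigram 5: (runs mouse soft)
  Trigram 6: (mouse soft many)
Total word trigrams: 8 - 2 = 6

6


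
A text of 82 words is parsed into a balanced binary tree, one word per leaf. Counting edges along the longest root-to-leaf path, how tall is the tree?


In a balanced binary tree with n leaves the deepest leaf is ceil(log2(n)) edges below the root.
log2(82) = 6.3576
ceil(6.3576) = 7
height (edges) = 7

7


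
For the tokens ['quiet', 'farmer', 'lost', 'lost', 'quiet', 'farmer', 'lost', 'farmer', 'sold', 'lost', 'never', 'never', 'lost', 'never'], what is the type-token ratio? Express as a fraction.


Tokens: 14
Unique types: ('farmer', 'lost', 'never', 'quiet', 'sold') = 5
TTR = 5/14
Already in lowest terms.

5/14


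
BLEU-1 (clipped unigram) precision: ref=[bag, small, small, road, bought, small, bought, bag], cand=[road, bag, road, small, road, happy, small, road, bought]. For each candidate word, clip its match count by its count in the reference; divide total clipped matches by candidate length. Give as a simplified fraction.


Reference word counts: {'bag': 2, 'bought': 2, 'road': 1, 'small': 3}
Checking each candidate word (with clipping):
  'road' -> in reference (ref count 1, used 1/1) -> match (matches: 1)
  'bag' -> in reference (ref count 2, used 1/2) -> match (matches: 2)
  'road' -> ref count 1 already used up (1/1) -> clipped, no match (matches: 2)
  'small' -> in reference (ref count 3, used 1/3) -> match (matches: 3)
  'road' -> ref count 1 already used up (1/1) -> clipped, no match (matches: 3)
  'happy' -> not in reference -> no match (matches: 3)
  'small' -> in reference (ref count 3, used 2/3) -> match (matches: 4)
  'road' -> ref count 1 already used up (1/1) -> clipped, no match (matches: 4)
  'bought' -> in reference (ref count 2, used 1/2) -> match (matches: 5)
Clipped matches: 5, Candidate length: 9
Precision = 5/9

5/9


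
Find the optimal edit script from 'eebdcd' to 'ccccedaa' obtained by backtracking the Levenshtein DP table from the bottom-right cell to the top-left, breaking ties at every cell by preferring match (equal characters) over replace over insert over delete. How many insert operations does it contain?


Edit distance = 7. Backtracking from cell (6, 8) with preference match > replace > insert > delete,
then listing the resulting alignment 'eebdcd' -> 'ccccedaa' left to right:
  Step 1: insert 'c' [insertion #1]
  Step 2: insert 'c' [insertion #2]
  Step 3: replace e->c
  Step 4: replace e->c
  Step 5: replace b->e
  Step 6: keep 'd'
  Step 7: replace c->a
  Step 8: replace d->a
Total insertions: 2

2


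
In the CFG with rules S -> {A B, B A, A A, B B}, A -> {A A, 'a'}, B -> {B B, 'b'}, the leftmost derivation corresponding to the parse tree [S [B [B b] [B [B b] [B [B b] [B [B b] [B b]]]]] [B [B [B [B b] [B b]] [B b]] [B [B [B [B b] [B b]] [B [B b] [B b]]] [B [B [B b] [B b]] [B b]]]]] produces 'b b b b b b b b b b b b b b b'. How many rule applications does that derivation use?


Every bracketed nonterminal node [X ...] in the tree is produced by exactly one rule application.
Reading the tree off as a leftmost derivation:
  Step 1: S  =>  B B   (applied S -> B B)
  Step 2: B B  =>  B B B   (applied B -> B B)
  Step 3: B B B  =>  b B B   (applied B -> b)
  Step 4: b B B  =>  b B B B   (applied B -> B B)
  Step 5: b B B B  =>  b b B B   (applied B -> b)
  Step 6: b b B B  =>  b b B B B   (applied B -> B B)
  Step 7: b b B B B  =>  b b b B B   (applied B -> b)
  Step 8: b b b B B  =>  b b b B B B   (applied B -> B B)
  Step 9: b b b B B B  =>  b b b b B B   (applied B -> b)
  Step 10: b b b b B B  =>  b b b b b B   (applied B -> b)
  Step 11: b b b b b B  =>  b b b b b B B   (applied B -> B B)
  Step 12: b b b b b B B  =>  b b b b b B B B   (applied B -> B B)
  Step 13: b b b b b B B B  =>  b b b b b B B B B   (applied B -> B B)
  Step 14: b b b b b B B B B  =>  b b b b b b B B B   (applied B -> b)
  Step 15: b b b b b b B B B  =>  b b b b b b b B B   (applied B -> b)
  Step 16: b b b b b b b B B  =>  b b b b b b b b B   (applied B -> b)
  Step 17: b b b b b b b b B  =>  b b b b b b b b B B   (applied B -> B B)
  Step 18: b b b b b b b b B B  =>  b b b b b b b b B B B   (applied B -> B B)
  Step 19: b b b b b b b b B B B  =>  b b b b b b b b B B B B   (applied B -> B B)
  Step 20: b b b b b b b b B B B B  =>  b b b b b b b b b B B B   (applied B -> b)
  Step 21: b b b b b b b b b B B B  =>  b b b b b b b b b b B B   (applied B -> b)
  Step 22: b b b b b b b b b b B B  =>  b b b b b b b b b b B B B   (applied B -> B B)
  Step 23: b b b b b b b b b b B B B  =>  b b b b b b b b b b b B B   (applied B -> b)
  Step 24: b b b b b b b b b b b B B  =>  b b b b b b b b b b b b B   (applied B -> b)
  Step 25: b b b b b b b b b b b b B  =>  b b b b b b b b b b b b B B   (applied B -> B B)
  Step 26: b b b b b b b b b b b b B B  =>  b b b b b b b b b b b b B B B   (applied B -> B B)
  Step 27: b b b b b b b b b b b b B B B  =>  b b b b b b b b b b b b b B B   (applied B -> b)
  Step 28: b b b b b b b b b b b b b B B  =>  b b b b b b b b b b b b b b B   (applied B -> b)
  Step 29: b b b b b b b b b b b b b b B  =>  b b b b b b b b b b b b b b b   (applied B -> b)
Final yield: b b b b b b b b b b b b b b b
Total rewrite steps: 29

29


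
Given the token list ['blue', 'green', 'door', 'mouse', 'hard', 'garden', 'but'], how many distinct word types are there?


Listing all tokens and tracking unique types:
  Token 1: 'blue' -> NEW (unique so far: 1)
  Token 2: 'green' -> NEW (unique so far: 2)
  Token 3: 'door' -> NEW (unique so far: 3)
  Token 4: 'mouse' -> NEW (unique so far: 4)
  Token 5: 'hard' -> NEW (unique so far: 5)
  Token 6: 'garden' -> NEW (unique so far: 6)
  Token 7: 'but' -> NEW (unique so far: 7)
Unique types: ('blue', 'but', 'door', 'garden', 'green', 'hard', 'mouse')
Vocabulary size: 7

7


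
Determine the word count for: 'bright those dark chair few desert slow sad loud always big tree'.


Counting words by splitting on spaces:
  Word 1: 'bright'
  Word 2: 'those'
  Word 3: 'dark'
  Word 4: 'chair'
  Word 5: 'few'
  Word 6: 'desert'
  Word 7: 'slow'
  Word 8: 'sad'
  Word 9: 'loud'
  Word 10: 'always'
  Word 11: 'big'
  Word 12: 'tree'
Total words: 12

12


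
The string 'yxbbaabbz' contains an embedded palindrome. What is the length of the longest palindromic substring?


Scanning 'yxbbaabbz' for palindromic substrings.
Substring at positions 2-7: 'bbaabb'.
Check: reverse('bbaabb') = 'bbaabb' -> palindrome confirmed.
Neighbouring characters ('x' / 'z') break symmetry, so it cannot extend further.
No longer palindromic substring exists; longest length = 6

6


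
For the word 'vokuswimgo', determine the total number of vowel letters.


Scanning each character of 'vokuswimgo':
  Position 1: 'v' -> consonant (running count: 0)
  Position 2: 'o' -> vowel (running count: 1)
  Position 3: 'k' -> consonant (running count: 1)
  Position 4: 'u' -> vowel (running count: 2)
  Position 5: 's' -> consonant (running count: 2)
  Position 6: 'w' -> consonant (running count: 2)
  Position 7: 'i' -> vowel (running count: 3)
  Position 8: 'm' -> consonant (running count: 3)
  Position 9: 'g' -> consonant (running count: 3)
  Position 10: 'o' -> vowel (running count: 4)
Total vowels: 4

4


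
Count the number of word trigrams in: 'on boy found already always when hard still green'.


Word trigrams from [9] words:
  Trigram 1: (on boy found)
  Trigram 2: (boy found already)
  Trigram 3: (found already always)
  Trigram 4: (already always when)
  Trigram 5: (always when hard)
  Trigram 6: (when hard still)
  Trigram 7: (hard still green)
Total word trigrams: 9 - 2 = 7

7


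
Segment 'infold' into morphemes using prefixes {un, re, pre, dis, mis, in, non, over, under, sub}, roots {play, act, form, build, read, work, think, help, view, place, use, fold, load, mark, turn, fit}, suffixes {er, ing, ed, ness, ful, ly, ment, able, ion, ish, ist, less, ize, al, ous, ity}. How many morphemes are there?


Segmenting 'infold' against the inventory:
  'in' -> prefix (morpheme 1)
  'fold' -> root (morpheme 2)
Total morphemes: 2

2


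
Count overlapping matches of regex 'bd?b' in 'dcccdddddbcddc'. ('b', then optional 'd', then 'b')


Pattern: bd?b means 'b', then optional 'd', then 'b'.
Scanning 'dcccdddddbcddc' position-by-position:
  Pos 0: window 'dcc' -> no
  Pos 1: window 'ccc' -> no
  Pos 2: window 'ccd' -> no
  Pos 3: window 'cdd' -> no
  Pos 4: window 'ddd' -> no
  Pos 5: window 'ddd' -> no
  Pos 6: window 'ddd' -> no
  Pos 7: window 'ddb' -> no
  Pos 8: window 'dbc' -> no
  Pos 9: window 'bcd' -> no
  Pos 10: window 'cdd' -> no
  Pos 11: window 'ddc' -> no
  Pos 12: window 'dc' -> no
  Pos 13: window 'c' -> no
Total matches: 0

0


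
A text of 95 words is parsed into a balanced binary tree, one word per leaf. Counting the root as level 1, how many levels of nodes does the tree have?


In a balanced binary tree with n leaves the deepest leaf is ceil(log2(n)) edges below the root,
so counting node levels inclusive of root and leaves gives ceil(log2(n)) + 1 levels.
log2(95) = 6.5699
ceil(6.5699) = 7
levels = 7 + 1 = 8

8


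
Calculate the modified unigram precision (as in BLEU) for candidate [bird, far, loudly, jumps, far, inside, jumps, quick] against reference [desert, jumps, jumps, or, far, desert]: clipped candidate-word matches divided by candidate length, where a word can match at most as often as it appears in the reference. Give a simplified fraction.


Reference word counts: {'desert': 2, 'far': 1, 'jumps': 2, 'or': 1}
Checking each candidate word (with clipping):
  'bird' -> not in reference -> no match (matches: 0)
  'far' -> in reference (ref count 1, used 1/1) -> match (matches: 1)
  'loudly' -> not in reference -> no match (matches: 1)
  'jumps' -> in reference (ref count 2, used 1/2) -> match (matches: 2)
  'far' -> ref count 1 already used up (1/1) -> clipped, no match (matches: 2)
  'inside' -> not in reference -> no match (matches: 2)
  'jumps' -> in reference (ref count 2, used 2/2) -> match (matches: 3)
  'quick' -> not in reference -> no match (matches: 3)
Clipped matches: 3, Candidate length: 8
Precision = 3/8

3/8


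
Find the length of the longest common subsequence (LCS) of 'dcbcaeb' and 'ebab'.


DP table for LCS of 'dcbcaeb' and 'ebab':
       e  b  a  b
    0  0  0  0  0
  d 0  0  0  0  0
  c 0  0  0  0  0
  b 0  0  1  1  1
  c 0  0  1  1  1
  a 0  0  1  2  2
  e 0  1  1  2  2
  b 0  1  2  2  3
LCS: 'bab'
LCS length = 3

3


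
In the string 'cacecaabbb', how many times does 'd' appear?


Scanning 'cacecaabbb' for 'd':
  No matches found.
Total occurrences of 'd': 0

0


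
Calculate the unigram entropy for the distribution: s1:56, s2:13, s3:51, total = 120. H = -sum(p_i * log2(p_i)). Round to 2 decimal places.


Computing entropy H = -sum(p_i * log2(p_i)):
  s1: p = 56/120 = 0.4667, -p*log2(p) = 0.5131
  s2: p = 13/120 = 0.1083, -p*log2(p) = 0.3474
  s3: p = 51/120 = 0.4250, -p*log2(p) = 0.5246
H = sum of terms = 1.3851
Rounded to 2 decimals: 1.39

1.39


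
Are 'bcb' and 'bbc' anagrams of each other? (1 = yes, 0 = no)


Sort characters of 'bcb': 'bbc'
Sort characters of 'bbc': 'bbc'
Sorted forms match -> they ARE anagrams
Result: 1

1


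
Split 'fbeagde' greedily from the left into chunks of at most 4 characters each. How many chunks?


'fbeagde' has 7 characters.
Chunking with max size 4:
  Chunk 1: 'fbea' (positions 0-3)
  Chunk 2: 'gde' (positions 4-6)
Total chunks: ceil(7 / 4) = 2

2


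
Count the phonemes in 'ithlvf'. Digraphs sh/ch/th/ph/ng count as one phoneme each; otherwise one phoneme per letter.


Parsing 'ithlvf' greedily, digraphs first:
  'i' -> vowel phoneme (phonemes so far: 1)
  'th' -> digraph (1 consonant phoneme) (phonemes so far: 2)
  'l' -> consonant phoneme (phonemes so far: 3)
  'v' -> consonant phoneme (phonemes so far: 4)
  'f' -> consonant phoneme (phonemes so far: 5)
Total phonemes: 5

5


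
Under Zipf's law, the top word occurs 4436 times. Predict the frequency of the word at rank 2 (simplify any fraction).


Zipf's law: freq(rank) = f1 / rank
f1 = 4436, rank = 2
freq = 4436 / 2
= 2218

2218


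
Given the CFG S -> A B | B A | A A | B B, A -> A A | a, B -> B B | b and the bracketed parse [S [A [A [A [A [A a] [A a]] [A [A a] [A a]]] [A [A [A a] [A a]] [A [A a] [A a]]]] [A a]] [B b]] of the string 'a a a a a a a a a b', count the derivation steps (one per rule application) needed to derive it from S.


Every bracketed nonterminal node [X ...] in the tree is produced by exactly one rule application.
Reading the tree off as a leftmost derivation:
  Step 1: S  =>  A B   (applied S -> A B)
  Step 2: A B  =>  A A B   (applied A -> A A)
  Step 3: A A B  =>  A A A B   (applied A -> A A)
  Step 4: A A A B  =>  A A A A B   (applied A -> A A)
  Step 5: A A A A B  =>  A A A A A B   (applied A -> A A)
  Step 6: A A A A A B  =>  a A A A A B   (applied A -> a)
  Step 7: a A A A A B  =>  a a A A A B   (applied A -> a)
  Step 8: a a A A A B  =>  a a A A A A B   (applied A -> A A)
  Step 9: a a A A A A B  =>  a a a A A A B   (applied A -> a)
  Step 10: a a a A A A B  =>  a a a a A A B   (applied A -> a)
  Step 11: a a a a A A B  =>  a a a a A A A B   (applied A -> A A)
  Step 12: a a a a A A A B  =>  a a a a A A A A B   (applied A -> A A)
  Step 13: a a a a A A A A B  =>  a a a a a A A A B   (applied A -> a)
  Step 14: a a a a a A A A B  =>  a a a a a a A A B   (applied A -> a)
  Step 15: a a a a a a A A B  =>  a a a a a a A A A B   (applied A -> A A)
  Step 16: a a a a a a A A A B  =>  a a a a a a a A A B   (applied A -> a)
  Step 17: a a a a a a a A A B  =>  a a a a a a a a A B   (applied A -> a)
  Step 18: a a a a a a a a A B  =>  a a a a a a a a a B   (applied A -> a)
  Step 19: a a a a a a a a a B  =>  a a a a a a a a a b   (applied B -> b)
Final yield: a a a a a a a a a b
Total rewrite steps: 19

19


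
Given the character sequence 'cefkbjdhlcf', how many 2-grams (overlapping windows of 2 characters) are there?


String 'cefkbjdhlcf' has length L = 11.
Number of overlapping n-grams = L - n + 1
Substituting: 11 - 2 + 1 = 10

10


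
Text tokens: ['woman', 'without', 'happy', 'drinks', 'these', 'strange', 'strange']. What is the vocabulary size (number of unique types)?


Listing all tokens and tracking unique types:
  Token 1: 'woman' -> NEW (unique so far: 1)
  Token 2: 'without' -> NEW (unique so far: 2)
  Token 3: 'happy' -> NEW (unique so far: 3)
  Token 4: 'drinks' -> NEW (unique so far: 4)
  Token 5: 'these' -> NEW (unique so far: 5)
  Token 6: 'strange' -> NEW (unique so far: 6)
  Token 7: 'strange' -> duplicate (unique so far: 6)
Unique types: ('drinks', 'happy', 'strange', 'these', 'without', 'woman')
Vocabulary size: 6

6


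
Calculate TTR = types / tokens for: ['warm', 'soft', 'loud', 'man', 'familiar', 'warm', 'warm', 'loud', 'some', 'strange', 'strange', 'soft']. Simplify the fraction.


Tokens: 12
Unique types: ('familiar', 'loud', 'man', 'soft', 'some', 'strange', 'warm') = 7
TTR = 7/12
Already in lowest terms.

7/12


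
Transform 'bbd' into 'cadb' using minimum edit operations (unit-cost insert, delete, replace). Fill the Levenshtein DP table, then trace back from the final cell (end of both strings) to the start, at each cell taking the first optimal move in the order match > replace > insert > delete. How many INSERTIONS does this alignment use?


Edit distance = 3. Backtracking from cell (3, 4) with preference match > replace > insert > delete,
then listing the resulting alignment 'bbd' -> 'cadb' left to right:
  Step 1: replace b->c
  Step 2: replace b->a
  Step 3: keep 'd'
  Step 4: insert 'b' [insertion #1]
Total insertions: 1

1


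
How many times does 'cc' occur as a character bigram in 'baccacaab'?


Scanning 'baccacaab' for bigram 'cc':
  Position 0: 'ba' -> no
  Position 1: 'ac' -> no
  Position 2: 'cc' -> MATCH
  Position 3: 'ca' -> no
  Position 4: 'ac' -> no
  Position 5: 'ca' -> no
  Position 6: 'aa' -> no
  Position 7: 'ab' -> no
Total matches: 1

1


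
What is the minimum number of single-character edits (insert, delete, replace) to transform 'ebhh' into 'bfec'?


Building DP table for s1='ebhh' (len 4) and s2='bfec' (len 4):
       b  f  e  c
    0  1  2  3  4
  e 1  1  2  2  3
  b 2  1  2  3  3
  h 3  2  2  3  4
  h 4  3  3  3  4
Edit distance = dp[4][4] = 4

4


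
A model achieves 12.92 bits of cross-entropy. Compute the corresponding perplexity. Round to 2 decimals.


Perplexity formula: PP = 2^H
H = 12.92
PP = 2^12.92
Decompose: 2^12.92 = 2^12 * 2^0.92
2^12 = 4096, 2^0.92 ~ 1.8921153
PP ~ 4096 * 1.8921153 = 7750.1042688
Rounded to 2 decimals: 7750.10

7750.10


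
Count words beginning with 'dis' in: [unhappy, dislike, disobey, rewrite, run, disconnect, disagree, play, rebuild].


Checking each word for prefix 'dis':
  'unhappy' -> no (count: 0)
  'dislike' -> YES, starts with 'dis' (count: 1)
  'disobey' -> YES, starts with 'dis' (count: 2)
  'rewrite' -> no (count: 2)
  'run' -> no (count: 2)
  'disconnect' -> YES, starts with 'dis' (count: 3)
  'disagree' -> YES, starts with 'dis' (count: 4)
  'play' -> no (count: 4)
  'rebuild' -> no (count: 4)
Total with prefix 'dis': 4

4


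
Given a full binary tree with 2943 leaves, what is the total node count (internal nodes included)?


Leaf nodes (terminals): 2943
Internal nodes = n - 1 = 2943 - 1 = 2942
Total = leaves + internal = 2943 + 2942 = 5885

5885


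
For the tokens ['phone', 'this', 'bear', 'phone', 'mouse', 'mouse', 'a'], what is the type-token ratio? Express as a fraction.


Tokens: 7
Unique types: ('a', 'bear', 'mouse', 'phone', 'this') = 5
TTR = 5/7
Already in lowest terms.

5/7


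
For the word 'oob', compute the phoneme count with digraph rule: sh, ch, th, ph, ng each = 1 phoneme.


Parsing 'oob' greedily, digraphs first:
  'o' -> vowel phoneme (phonemes so far: 1)
  'o' -> vowel phoneme (phonemes so far: 2)
  'b' -> consonant phoneme (phonemes so far: 3)
Total phonemes: 3

3


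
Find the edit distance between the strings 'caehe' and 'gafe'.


Building DP table for s1='caehe' (len 5) and s2='gafe' (len 4):
       g  a  f  e
    0  1  2  3  4
  c 1  1  2  3  4
  a 2  2  1  2  3
  e 3  3  2  2  2
  h 4  4  3  3  3
  e 5  5  4  4  3
Edit distance = dp[5][4] = 3

3


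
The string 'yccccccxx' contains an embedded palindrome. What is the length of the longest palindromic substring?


Scanning 'yccccccxx' for palindromic substrings.
Substring at positions 1-6: 'cccccc'.
Check: reverse('cccccc') = 'cccccc' -> palindrome confirmed.
Neighbouring characters ('y' / 'x') break symmetry, so it cannot extend further.
No longer palindromic substring exists; longest length = 6

6


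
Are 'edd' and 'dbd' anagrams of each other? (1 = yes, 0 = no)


Sort characters of 'edd': 'dde'
Sort characters of 'dbd': 'bdd'
Sorted forms differ -> they are NOT anagrams
Result: 0

0


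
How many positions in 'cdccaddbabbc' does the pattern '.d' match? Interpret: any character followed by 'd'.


Pattern: .d means any character followed by 'd'.
Scanning 'cdccaddbabbc' position-by-position:
  Pos 0: window 'cd' -> MATCH
  Pos 1: window 'dc' -> no
  Pos 2: window 'cc' -> no
  Pos 3: window 'ca' -> no
  Pos 4: window 'ad' -> MATCH
  Pos 5: window 'dd' -> MATCH
  Pos 6: window 'db' -> no
  Pos 7: window 'ba' -> no
  Pos 8: window 'ab' -> no
  Pos 9: window 'bb' -> no
  Pos 10: window 'bc' -> no
  Pos 11: window 'c' -> no
Total matches: 3

3


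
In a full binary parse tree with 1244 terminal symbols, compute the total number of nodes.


Leaf nodes (terminals): 1244
Internal nodes = n - 1 = 1244 - 1 = 1243
Total = leaves + internal = 1244 + 1243 = 2487

2487


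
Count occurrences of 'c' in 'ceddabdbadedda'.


Scanning 'ceddabdbadedda' for 'c':
  Position 0: 'c' -> MATCH (count: 1)
Total occurrences of 'c': 1

1


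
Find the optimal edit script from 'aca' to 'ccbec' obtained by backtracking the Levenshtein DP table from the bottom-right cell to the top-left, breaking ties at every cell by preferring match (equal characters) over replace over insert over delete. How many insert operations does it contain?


Edit distance = 4. Backtracking from cell (3, 5) with preference match > replace > insert > delete,
then listing the resulting alignment 'aca' -> 'ccbec' left to right:
  Step 1: replace a->c
  Step 2: keep 'c'
  Step 3: insert 'b' [insertion #1]
  Step 4: insert 'e' [insertion #2]
  Step 5: replace a->c
Total insertions: 2

2


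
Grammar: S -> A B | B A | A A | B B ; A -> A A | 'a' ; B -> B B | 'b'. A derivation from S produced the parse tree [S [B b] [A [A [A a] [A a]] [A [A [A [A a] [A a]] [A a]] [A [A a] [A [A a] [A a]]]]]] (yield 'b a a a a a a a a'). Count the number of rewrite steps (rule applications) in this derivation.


Every bracketed nonterminal node [X ...] in the tree is produced by exactly one rule application.
Reading the tree off as a leftmost derivation:
  Step 1: S  =>  B A   (applied S -> B A)
  Step 2: B A  =>  b A   (applied B -> b)
  Step 3: b A  =>  b A A   (applied A -> A A)
  Step 4: b A A  =>  b A A A   (applied A -> A A)
  Step 5: b A A A  =>  b a A A   (applied A -> a)
  Step 6: b a A A  =>  b a a A   (applied A -> a)
  Step 7: b a a A  =>  b a a A A   (applied A -> A A)
  Step 8: b a a A A  =>  b a a A A A   (applied A -> A A)
  Step 9: b a a A A A  =>  b a a A A A A   (applied A -> A A)
  Step 10: b a a A A A A  =>  b a a a A A A   (applied A -> a)
  Step 11: b a a a A A A  =>  b a a a a A A   (applied A -> a)
  Step 12: b a a a a A A  =>  b a a a a a A   (applied A -> a)
  Step 13: b a a a a a A  =>  b a a a a a A A   (applied A -> A A)
  Step 14: b a a a a a A A  =>  b a a a a a a A   (applied A -> a)
  Step 15: b a a a a a a A  =>  b a a a a a a A A   (applied A -> A A)
  Step 16: b a a a a a a A A  =>  b a a a a a a a A   (applied A -> a)
  Step 17: b a a a a a a a A  =>  b a a a a a a a a   (applied A -> a)
Final yield: b a a a a a a a a
Total rewrite steps: 17

17


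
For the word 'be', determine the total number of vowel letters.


Scanning each character of 'be':
  Position 1: 'b' -> consonant (running count: 0)
  Position 2: 'e' -> vowel (running count: 1)
Total vowels: 1

1


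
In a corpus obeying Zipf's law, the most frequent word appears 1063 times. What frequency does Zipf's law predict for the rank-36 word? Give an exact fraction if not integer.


Zipf's law: freq(rank) = f1 / rank
f1 = 1063, rank = 36
freq = 1063 / 36
GCD(1063, 36) = 1
Simplified: 1063/36

1063/36


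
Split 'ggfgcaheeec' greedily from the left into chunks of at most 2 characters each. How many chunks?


'ggfgcaheeec' has 11 characters.
Chunking with max size 2:
  Chunk 1: 'gg' (positions 0-1)
  Chunk 2: 'fg' (positions 2-3)
  Chunk 3: 'ca' (positions 4-5)
  Chunk 4: 'he' (positions 6-7)
  Chunk 5: 'ee' (positions 8-9)
  Chunk 6: 'c' (positions 10-10)
Total chunks: ceil(11 / 2) = 6

6


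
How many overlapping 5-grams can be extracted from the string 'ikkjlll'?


String 'ikkjlll' has length L = 7.
Number of overlapping n-grams = L - n + 1
Substituting: 7 - 5 + 1 = 3

3


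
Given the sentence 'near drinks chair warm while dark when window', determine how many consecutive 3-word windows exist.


Word trigrams from [8] words:
  Trigram 1: (near drinks chair)
  Trigram 2: (drinks chair warm)
  Trigram 3: (chair warm while)
  Trigram 4: (warm while dark)
  Trigram 5: (while dark when)
  Trigram 6: (dark when window)
Total word trigrams: 8 - 2 = 6

6


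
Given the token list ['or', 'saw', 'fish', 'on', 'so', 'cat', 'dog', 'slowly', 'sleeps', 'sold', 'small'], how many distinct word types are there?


Listing all tokens and tracking unique types:
  Token 1: 'or' -> NEW (unique so far: 1)
  Token 2: 'saw' -> NEW (unique so far: 2)
  Token 3: 'fish' -> NEW (unique so far: 3)
  Token 4: 'on' -> NEW (unique so far: 4)
  Token 5: 'so' -> NEW (unique so far: 5)
  Token 6: 'cat' -> NEW (unique so far: 6)
  Token 7: 'dog' -> NEW (unique so far: 7)
  Token 8: 'slowly' -> NEW (unique so far: 8)
  Token 9: 'sleeps' -> NEW (unique so far: 9)
  Token 10: 'sold' -> NEW (unique so far: 10)
  Token 11: 'small' -> NEW (unique so far: 11)
Unique types: ('cat', 'dog', 'fish', 'on', 'or', 'saw', 'sleeps', 'slowly', 'small', 'so', 'sold')
Vocabulary size: 11

11


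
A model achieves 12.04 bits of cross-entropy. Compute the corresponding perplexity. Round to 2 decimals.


Perplexity formula: PP = 2^H
H = 12.04
PP = 2^12.04
Decompose: 2^12.04 = 2^12 * 2^0.04
2^12 = 4096, 2^0.04 ~ 1.0281138
PP ~ 4096 * 1.0281138 = 4211.1541248
Rounded to 2 decimals: 4211.15

4211.15


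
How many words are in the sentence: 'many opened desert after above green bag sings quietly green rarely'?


Counting words by splitting on spaces:
  Word 1: 'many'
  Word 2: 'opened'
  Word 3: 'desert'
  Word 4: 'after'
  Word 5: 'above'
  Word 6: 'green'
  Word 7: 'bag'
  Word 8: 'sings'
  Word 9: 'quietly'
  Word 10: 'green'
  Word 11: 'rarely'
Total words: 11

11


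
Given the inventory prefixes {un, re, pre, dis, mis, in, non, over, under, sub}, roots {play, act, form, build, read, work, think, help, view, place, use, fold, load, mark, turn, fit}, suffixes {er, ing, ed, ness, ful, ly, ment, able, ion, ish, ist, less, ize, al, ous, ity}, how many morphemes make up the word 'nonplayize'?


Segmenting 'nonplayize' against the inventory:
  'non' -> prefix (morpheme 1)
  'play' -> root (morpheme 2)
  'ize' -> suffix (morpheme 3)
Total morphemes: 3

3


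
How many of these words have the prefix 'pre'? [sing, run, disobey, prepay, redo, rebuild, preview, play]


Checking each word for prefix 'pre':
  'sing' -> no (count: 0)
  'run' -> no (count: 0)
  'disobey' -> no (count: 0)
  'prepay' -> YES, starts with 'pre' (count: 1)
  'redo' -> no (count: 1)
  'rebuild' -> no (count: 1)
  'preview' -> YES, starts with 'pre' (count: 2)
  'play' -> no (count: 2)
Total with prefix 'pre': 2

2


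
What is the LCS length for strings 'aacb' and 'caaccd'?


DP table for LCS of 'aacb' and 'caaccd':
       c  a  a  c  c  d
    0  0  0  0  0  0  0
  a 0  0  1  1  1  1  1
  a 0  0  1  2  2  2  2
  c 0  1  1  2  3  3  3
  b 0  1  1  2  3  3  3
LCS: 'aac'
LCS length = 3

3


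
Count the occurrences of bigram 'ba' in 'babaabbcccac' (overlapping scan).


Scanning 'babaabbcccac' for bigram 'ba':
  Position 0: 'ba' -> MATCH
  Position 1: 'ab' -> no
  Position 2: 'ba' -> MATCH
  Position 3: 'aa' -> no
  Position 4: 'ab' -> no
  Position 5: 'bb' -> no
  Position 6: 'bc' -> no
  Position 7: 'cc' -> no
  Position 8: 'cc' -> no
  Position 9: 'ca' -> no
  Position 10: 'ac' -> no
Total matches: 2

2


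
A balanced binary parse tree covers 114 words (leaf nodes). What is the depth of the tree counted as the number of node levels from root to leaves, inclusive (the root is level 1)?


In a balanced binary tree with n leaves the deepest leaf is ceil(log2(n)) edges below the root,
so counting node levels inclusive of root and leaves gives ceil(log2(n)) + 1 levels.
log2(114) = 6.8329
ceil(6.8329) = 7
levels = 7 + 1 = 8

8


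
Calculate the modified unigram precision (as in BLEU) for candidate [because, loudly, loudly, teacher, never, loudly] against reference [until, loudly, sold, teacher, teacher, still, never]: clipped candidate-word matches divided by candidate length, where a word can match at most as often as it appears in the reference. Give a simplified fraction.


Reference word counts: {'loudly': 1, 'never': 1, 'sold': 1, 'still': 1, 'teacher': 2, 'until': 1}
Checking each candidate word (with clipping):
  'because' -> not in reference -> no match (matches: 0)
  'loudly' -> in reference (ref count 1, used 1/1) -> match (matches: 1)
  'loudly' -> ref count 1 already used up (1/1) -> clipped, no match (matches: 1)
  'teacher' -> in reference (ref count 2, used 1/2) -> match (matches: 2)
  'never' -> in reference (ref count 1, used 1/1) -> match (matches: 3)
  'loudly' -> ref count 1 already used up (1/1) -> clipped, no match (matches: 3)
Clipped matches: 3, Candidate length: 6
Precision = 3/6 = 1/2

1/2


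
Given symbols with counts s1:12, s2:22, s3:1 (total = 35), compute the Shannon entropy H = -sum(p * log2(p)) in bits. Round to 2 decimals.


Computing entropy H = -sum(p_i * log2(p_i)):
  s1: p = 12/35 = 0.3429, -p*log2(p) = 0.5295
  s2: p = 22/35 = 0.6286, -p*log2(p) = 0.4210
  s3: p = 1/35 = 0.0286, -p*log2(p) = 0.1466
H = sum of terms = 1.0971
Rounded to 2 decimals: 1.10

1.10


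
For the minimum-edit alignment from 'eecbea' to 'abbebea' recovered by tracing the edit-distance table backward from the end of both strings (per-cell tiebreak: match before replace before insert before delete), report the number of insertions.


Edit distance = 4. Backtracking from cell (6, 7) with preference match > replace > insert > delete,
then listing the resulting alignment 'eecbea' -> 'abbebea' left to right:
  Step 1: insert 'a' [insertion #1]
  Step 2: replace e->b
  Step 3: replace e->b
  Step 4: replace c->e
  Step 5: keep 'b'
  Step 6: keep 'e'
  Step 7: keep 'a'
Total insertions: 1

1


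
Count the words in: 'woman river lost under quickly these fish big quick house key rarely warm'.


Counting words by splitting on spaces:
  Word 1: 'woman'
  Word 2: 'river'
  Word 3: 'lost'
  Word 4: 'under'
  Word 5: 'quickly'
  Word 6: 'these'
  Word 7: 'fish'
  Word 8: 'big'
  Word 9: 'quick'
  Word 10: 'house'
  Word 11: 'key'
  Word 12: 'rarely'
  Word 13: 'warm'
Total words: 13

13


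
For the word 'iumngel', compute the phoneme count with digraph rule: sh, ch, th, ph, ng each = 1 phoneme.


Parsing 'iumngel' greedily, digraphs first:
  'i' -> vowel phoneme (phonemes so far: 1)
  'u' -> vowel phoneme (phonemes so far: 2)
  'm' -> consonant phoneme (phonemes so far: 3)
  'ng' -> digraph (1 consonant phoneme) (phonemes so far: 4)
  'e' -> vowel phoneme (phonemes so far: 5)
  'l' -> consonant phoneme (phonemes so far: 6)
Total phonemes: 6

6


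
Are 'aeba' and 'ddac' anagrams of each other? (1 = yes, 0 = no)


Sort characters of 'aeba': 'aabe'
Sort characters of 'ddac': 'acdd'
Sorted forms differ -> they are NOT anagrams
Result: 0

0


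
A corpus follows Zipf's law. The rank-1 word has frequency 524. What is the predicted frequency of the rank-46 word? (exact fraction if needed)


Zipf's law: freq(rank) = f1 / rank
f1 = 524, rank = 46
freq = 524 / 46
GCD(524, 46) = 2
Simplified: 262/23

262/23


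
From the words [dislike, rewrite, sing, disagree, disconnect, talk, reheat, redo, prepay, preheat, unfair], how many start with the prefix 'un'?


Checking each word for prefix 'un':
  'dislike' -> no (count: 0)
  'rewrite' -> no (count: 0)
  'sing' -> no (count: 0)
  'disagree' -> no (count: 0)
  'disconnect' -> no (count: 0)
  'talk' -> no (count: 0)
  'reheat' -> no (count: 0)
  'redo' -> no (count: 0)
  'prepay' -> no (count: 0)
  'preheat' -> no (count: 0)
  'unfair' -> YES, starts with 'un' (count: 1)
Total with prefix 'un': 1

1


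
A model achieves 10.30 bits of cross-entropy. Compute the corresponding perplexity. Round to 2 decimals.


Perplexity formula: PP = 2^H
H = 10.30
PP = 2^10.30
Decompose: 2^10.30 = 2^10 * 2^0.30
2^10 = 1024, 2^0.30 ~ 1.2311444
PP ~ 1024 * 1.2311444 = 1260.6918656
Rounded to 2 decimals: 1260.69

1260.69


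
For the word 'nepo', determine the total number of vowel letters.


Scanning each character of 'nepo':
  Position 1: 'n' -> consonant (running count: 0)
  Position 2: 'e' -> vowel (running count: 1)
  Position 3: 'p' -> consonant (running count: 1)
  Position 4: 'o' -> vowel (running count: 2)
Total vowels: 2

2


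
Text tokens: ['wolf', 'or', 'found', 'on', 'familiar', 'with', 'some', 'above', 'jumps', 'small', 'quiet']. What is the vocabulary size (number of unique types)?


Listing all tokens and tracking unique types:
  Token 1: 'wolf' -> NEW (unique so far: 1)
  Token 2: 'or' -> NEW (unique so far: 2)
  Token 3: 'found' -> NEW (unique so far: 3)
  Token 4: 'on' -> NEW (unique so far: 4)
  Token 5: 'familiar' -> NEW (unique so far: 5)
  Token 6: 'with' -> NEW (unique so far: 6)
  Token 7: 'some' -> NEW (unique so far: 7)
  Token 8: 'above' -> NEW (unique so far: 8)
  Token 9: 'jumps' -> NEW (unique so far: 9)
  Token 10: 'small' -> NEW (unique so far: 10)
  Token 11: 'quiet' -> NEW (unique so far: 11)
Unique types: ('above', 'familiar', 'found', 'jumps', 'on', 'or', 'quiet', 'small', 'some', 'with', 'wolf')
Vocabulary size: 11

11


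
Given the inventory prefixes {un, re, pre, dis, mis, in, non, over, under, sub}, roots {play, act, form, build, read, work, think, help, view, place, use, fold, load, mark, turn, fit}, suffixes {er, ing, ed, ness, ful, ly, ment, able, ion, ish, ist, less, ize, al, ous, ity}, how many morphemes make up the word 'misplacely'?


Segmenting 'misplacely' against the inventory:
  'mis' -> prefix (morpheme 1)
  'place' -> root (morpheme 2)
  'ly' -> suffix (morpheme 3)
Total morphemes: 3

3


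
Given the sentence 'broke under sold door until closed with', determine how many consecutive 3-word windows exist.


Word trigrams from [7] words:
  Trigram 1: (broke under sold)
  Trigram 2: (under sold door)
  Trigram 3: (sold door until)
  Trigram 4: (door until closed)
  Trigram 5: (until closed with)
Total word trigrams: 7 - 2 = 5

5


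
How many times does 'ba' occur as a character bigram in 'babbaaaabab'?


Scanning 'babbaaaabab' for bigram 'ba':
  Position 0: 'ba' -> MATCH
  Position 1: 'ab' -> no
  Position 2: 'bb' -> no
  Position 3: 'ba' -> MATCH
  Position 4: 'aa' -> no
  Position 5: 'aa' -> no
  Position 6: 'aa' -> no
  Position 7: 'ab' -> no
  Position 8: 'ba' -> MATCH
  Position 9: 'ab' -> no
Total matches: 3

3
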